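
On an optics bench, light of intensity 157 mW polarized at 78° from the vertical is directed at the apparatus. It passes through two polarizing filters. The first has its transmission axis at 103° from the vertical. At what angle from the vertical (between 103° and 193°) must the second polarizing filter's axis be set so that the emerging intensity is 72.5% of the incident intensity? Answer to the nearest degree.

θ ≈ 123°

By Malus's law, I₁ = I₀ cos²(103° − 78°) = I₀ cos²(25°) = 0.8214 I₀.
Need I₂/I₀ = 0.725, so cos²(θ − 103°) = 0.725 / 0.8214 = 0.8826.
θ − 103° = arccos(√0.8826) = 20.0°, giving θ ≈ 103 + 20.0 = 123.0°.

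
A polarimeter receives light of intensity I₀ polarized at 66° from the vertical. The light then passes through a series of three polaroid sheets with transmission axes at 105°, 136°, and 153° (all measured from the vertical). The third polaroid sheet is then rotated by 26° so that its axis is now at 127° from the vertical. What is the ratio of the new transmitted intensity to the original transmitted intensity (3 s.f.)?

I_new/I_old ≈ 1.07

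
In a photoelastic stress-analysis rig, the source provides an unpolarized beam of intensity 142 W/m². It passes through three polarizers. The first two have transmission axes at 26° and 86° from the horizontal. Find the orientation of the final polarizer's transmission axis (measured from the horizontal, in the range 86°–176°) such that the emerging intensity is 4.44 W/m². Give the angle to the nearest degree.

θ ≈ 146°

Unpolarized light through the first polarizer → I₁ = ½ I₀, now polarized at 26°.
I₂ = I₁ cos²(86° − 26°) = 0.5 I₀ · cos²(60°) = 0.125 I₀.
Target fraction: 4.44 / 142 W/m² = 0.03127 of I₀.
Need I₃/I₀ = 0.03127, so cos²(θ − 86°) = 0.03127 / 0.125 = 0.2501.
θ − 86° = arccos(√0.2501) = 60.0°, giving θ ≈ 86 + 60.0 = 146.0°.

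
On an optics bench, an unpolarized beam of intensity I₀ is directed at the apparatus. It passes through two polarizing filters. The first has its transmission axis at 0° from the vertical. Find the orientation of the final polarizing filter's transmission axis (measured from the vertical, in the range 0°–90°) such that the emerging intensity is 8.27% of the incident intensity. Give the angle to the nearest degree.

θ ≈ 66°

Unpolarized light through the first polarizer → I₁ = ½ I₀, now polarized at 0°.
Need I₂/I₀ = 0.0827, so cos²(θ − 0°) = 0.0827 / 0.5 = 0.1654.
θ − 0° = arccos(√0.1654) = 66.0°, giving θ ≈ 0 + 66.0 = 66.0°.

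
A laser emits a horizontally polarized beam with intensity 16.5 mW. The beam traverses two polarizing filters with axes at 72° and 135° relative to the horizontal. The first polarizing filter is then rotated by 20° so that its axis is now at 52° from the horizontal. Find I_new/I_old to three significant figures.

Before rotation:
I₁ = I₀ cos²(72° − 0°) = I₀ cos²(72°) = 0.09549 I₀.
I₂ = I₁ cos²(135° − 72°) = 0.09549 I₀ · cos²(63°) = 0.01968 I₀.
After rotation:
I₁ = I₀ cos²(52° − 0°) = I₀ cos²(52°) = 0.379 I₀.
I₂ = I₁ cos²(135° − 52°) = 0.379 I₀ · cos²(83°) = 0.00563 I₀.
Ratio = 0.00563 / 0.01968 = 0.286.

I_new/I_old ≈ 0.286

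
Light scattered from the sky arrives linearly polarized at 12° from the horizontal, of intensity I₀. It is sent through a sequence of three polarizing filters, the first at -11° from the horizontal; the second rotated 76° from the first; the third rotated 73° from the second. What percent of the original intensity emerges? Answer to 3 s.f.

I₁ = I₀ cos²(-11° − 12°) = I₀ cos²(23°) = 0.8473 I₀.
I₂ = I₁ cos²(76°) = 0.8473 · 0.05853 I₀ = 0.04959 I₀.
I₃ = I₂ cos²(73°) = 0.04959 · 0.08548 I₀ = 0.004239 I₀.
That is 0.4239% of the incident intensity.

≈ 0.424%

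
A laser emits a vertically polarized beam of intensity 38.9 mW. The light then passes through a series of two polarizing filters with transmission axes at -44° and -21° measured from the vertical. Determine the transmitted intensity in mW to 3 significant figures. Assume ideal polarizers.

I ≈ 17.1 mW

I₁ = 38.9 mW · cos²(44°) = 20.13 mW.
I₂ = I₁ · cos²(23°) = 20.13 · 0.8473 = 17.06 mW.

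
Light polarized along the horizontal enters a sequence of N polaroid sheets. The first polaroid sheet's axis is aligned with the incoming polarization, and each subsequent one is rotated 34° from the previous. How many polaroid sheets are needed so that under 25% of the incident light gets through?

N = 5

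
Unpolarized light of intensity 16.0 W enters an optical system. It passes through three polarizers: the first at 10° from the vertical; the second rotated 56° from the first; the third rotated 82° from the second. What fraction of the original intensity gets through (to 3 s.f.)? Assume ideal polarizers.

I/I₀ ≈ 0.00303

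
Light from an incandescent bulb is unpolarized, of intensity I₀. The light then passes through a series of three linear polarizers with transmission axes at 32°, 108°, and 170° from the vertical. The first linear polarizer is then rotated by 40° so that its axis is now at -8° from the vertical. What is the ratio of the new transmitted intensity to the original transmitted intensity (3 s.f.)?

I_new/I_old ≈ 3.28

Before rotation:
Unpolarized light through the first polarizer → I₁ = ½ I₀, now polarized at 32°.
I₂ = I₁ cos²(108° − 32°) = 0.5 I₀ · cos²(76°) = 0.02926 I₀.
I₃ = I₂ cos²(170° − 108°) = 0.02926 I₀ · cos²(62°) = 0.00645 I₀.
After rotation:
Unpolarized light through the first polarizer → I₁ = ½ I₀, now polarized at -8°.
Angle between axes 1 and 2: 64°. I₂ = 0.5 I₀ · cos²(64°) = 0.09608 I₀.
I₃ = I₂ cos²(170° − 108°) = 0.09608 I₀ · cos²(62°) = 0.02118 I₀.
Ratio = 0.02118 / 0.00645 = 3.283.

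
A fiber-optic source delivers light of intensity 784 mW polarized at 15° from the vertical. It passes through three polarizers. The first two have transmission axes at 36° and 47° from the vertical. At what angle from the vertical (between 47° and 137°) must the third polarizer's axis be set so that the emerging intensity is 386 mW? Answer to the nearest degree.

I₁ = I₀ cos²(36° − 15°) = I₀ cos²(21°) = 0.8716 I₀.
I₂ = I₁ cos²(47° − 36°) = 0.8716 I₀ · cos²(11°) = 0.8398 I₀.
Target fraction: 386 / 784 mW = 0.4923 of I₀.
Need I₃/I₀ = 0.4923, so cos²(θ − 47°) = 0.4923 / 0.8398 = 0.5862.
θ − 47° = arccos(√0.5862) = 40.0°, giving θ ≈ 47 + 40.0 = 87.0°.

θ ≈ 87°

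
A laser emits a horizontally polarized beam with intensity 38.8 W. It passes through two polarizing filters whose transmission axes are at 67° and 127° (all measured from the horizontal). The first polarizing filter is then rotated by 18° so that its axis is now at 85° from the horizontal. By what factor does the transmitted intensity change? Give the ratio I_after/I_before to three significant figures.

Before rotation:
By Malus's law, I₁ = I₀ cos²(67° − 0°) = I₀ cos²(67°) = 0.1527 I₀.
I₂ = I₁ cos²(127° − 67°) = 0.1527 I₀ · cos²(60°) = 0.03817 I₀.
After rotation:
I₁ = I₀ cos²(85° − 0°) = I₀ cos²(85°) = 0.007596 I₀.
I₂ = I₁ cos²(127° − 85°) = 0.007596 I₀ · cos²(42°) = 0.004195 I₀.
Ratio = 0.004195 / 0.03817 = 0.1099.

I_new/I_old ≈ 0.110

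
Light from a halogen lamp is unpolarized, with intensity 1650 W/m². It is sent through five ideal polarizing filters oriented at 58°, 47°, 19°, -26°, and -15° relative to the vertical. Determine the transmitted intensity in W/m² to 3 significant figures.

Unpolarized light through the first polarizer → I₁ = 1650 W/m²/2 = 825 W/m², polarized at 58°.
I₂ = I₁ · cos²(11°) = 825 · 0.9636 = 795 W/m².
I₃ = I₂ · cos²(28°) = 795 · 0.7796 = 619.8 W/m².
I₄ = I₃ · cos²(45°) = 619.8 · 0.5 = 309.9 W/m².
I₅ = I₄ · cos²(11°) = 309.9 · 0.9636 = 298.6 W/m².

I ≈ 299 W/m²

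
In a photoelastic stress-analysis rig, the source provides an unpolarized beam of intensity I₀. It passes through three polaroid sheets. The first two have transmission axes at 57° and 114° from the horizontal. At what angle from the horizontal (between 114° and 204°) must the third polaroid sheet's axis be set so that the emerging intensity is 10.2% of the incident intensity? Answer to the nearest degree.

Unpolarized light through the first polarizer → I₁ = ½ I₀, now polarized at 57°.
I₂ = I₁ cos²(114° − 57°) = 0.5 I₀ · cos²(57°) = 0.1483 I₀.
Need I₃/I₀ = 0.102, so cos²(θ − 114°) = 0.102 / 0.1483 = 0.6877.
θ − 114° = arccos(√0.6877) = 34.0°, giving θ ≈ 114 + 34.0 = 148.0°.

θ ≈ 148°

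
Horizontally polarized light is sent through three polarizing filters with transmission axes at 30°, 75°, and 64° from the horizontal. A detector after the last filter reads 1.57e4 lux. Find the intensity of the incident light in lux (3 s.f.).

I₁ = I₀ cos²(30° − 0°) = I₀ cos²(30°) = 0.75 I₀.
I₂ = I₁ cos²(75° − 30°) = 0.75 I₀ · cos²(45°) = 0.375 I₀.
I₃ = I₂ cos²(64° − 75°) = 0.375 I₀ · cos²(11°) = 0.3613 I₀.
So 1.57e4 lux = 0.3613 I₀, giving I₀ = 1.57e4/0.3613 = 4.345e+04 lux.

I₀ ≈ 4.34e4 lux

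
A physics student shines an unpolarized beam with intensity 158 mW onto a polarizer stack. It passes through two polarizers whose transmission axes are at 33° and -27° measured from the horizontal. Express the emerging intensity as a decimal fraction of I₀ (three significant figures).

I/I₀ ≈ 0.125

Unpolarized light through the first polarizer → I₁ = 158 mW/2 = 79 mW, polarized at 33°.
I₂ = I₁ · cos²(60°) = 79 · 0.25 = 19.75 mW.
Transmitted fraction = 0.125.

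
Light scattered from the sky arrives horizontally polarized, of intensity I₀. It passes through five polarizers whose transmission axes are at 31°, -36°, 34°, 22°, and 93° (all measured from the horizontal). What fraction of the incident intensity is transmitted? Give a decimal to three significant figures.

I₁ = I₀ cos²(31° − 0°) = I₀ cos²(31°) = 0.7347 I₀.
I₂ = I₁ cos²(-36° − 31°) = 0.7347 I₀ · cos²(67°) = 0.1122 I₀.
I₃ = I₂ cos²(34° + 36°) = 0.1122 I₀ · cos²(70°) = 0.01312 I₀.
I₄ = I₃ cos²(22° − 34°) = 0.01312 I₀ · cos²(12°) = 0.01255 I₀.
I₅ = I₄ cos²(93° − 22°) = 0.01255 I₀ · cos²(71°) = 0.001331 I₀.
Transmitted fraction = 0.001331.

≈ 0.00133 I₀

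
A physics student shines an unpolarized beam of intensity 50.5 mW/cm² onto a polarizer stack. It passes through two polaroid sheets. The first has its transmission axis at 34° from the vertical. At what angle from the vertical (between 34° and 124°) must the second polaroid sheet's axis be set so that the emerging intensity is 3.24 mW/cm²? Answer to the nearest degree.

Unpolarized light through the first polarizer → I₁ = ½ I₀, now polarized at 34°.
Target fraction: 3.24 / 50.5 mW/cm² = 0.06416 of I₀.
Need I₂/I₀ = 0.06416, so cos²(θ − 34°) = 0.06416 / 0.5 = 0.1283.
θ − 34° = arccos(√0.1283) = 69.0°, giving θ ≈ 34 + 69.0 = 103.0°.

θ ≈ 103°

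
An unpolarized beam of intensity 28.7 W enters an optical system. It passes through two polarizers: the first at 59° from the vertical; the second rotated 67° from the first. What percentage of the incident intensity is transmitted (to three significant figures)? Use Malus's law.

Unpolarized light through the first polarizer → I₁ = 28.7 W/2 = 14.35 W, polarized at 59°.
I₂ = I₁ · cos²(67°) = 14.35 · 0.1527 = 2.191 W.
That is 7.634% of the incident intensity.

≈ 7.63%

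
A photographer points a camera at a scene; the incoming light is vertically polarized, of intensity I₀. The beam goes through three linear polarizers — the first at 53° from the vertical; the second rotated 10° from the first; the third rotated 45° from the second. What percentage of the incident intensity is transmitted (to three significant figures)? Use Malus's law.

≈ 17.6%

By Malus's law, I₁ = I₀ cos²(53° − 0°) = I₀ cos²(53°) = 0.3622 I₀.
I₂ = I₁ cos²(10°) = 0.3622 · 0.9698 I₀ = 0.3513 I₀.
I₃ = I₂ cos²(45°) = 0.3513 · 0.5 I₀ = 0.1756 I₀.
That is 17.56% of the incident intensity.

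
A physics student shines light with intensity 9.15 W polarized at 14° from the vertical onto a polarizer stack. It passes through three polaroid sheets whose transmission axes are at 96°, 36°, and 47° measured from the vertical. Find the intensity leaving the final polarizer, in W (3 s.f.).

I₁ = 9.15 W · cos²(82°) = 0.1772 W.
I₂ = I₁ · cos²(60°) = 0.1772 · 0.25 = 0.04431 W.
I₃ = I₂ · cos²(11°) = 0.04431 · 0.9636 = 0.04269 W.

I ≈ 0.0427 W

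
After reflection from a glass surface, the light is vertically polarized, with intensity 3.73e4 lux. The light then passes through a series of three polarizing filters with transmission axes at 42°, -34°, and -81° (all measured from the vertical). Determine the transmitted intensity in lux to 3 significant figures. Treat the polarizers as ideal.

By Malus's law, I₁ = 3.73e4 lux · cos²(42°) = 2.06e+04 lux.
I₂ = I₁ · cos²(76°) = 2.06e+04 · 0.05853 = 1206 lux.
I₃ = I₂ · cos²(47°) = 1206 · 0.4651 = 560.8 lux.

I ≈ 561 lux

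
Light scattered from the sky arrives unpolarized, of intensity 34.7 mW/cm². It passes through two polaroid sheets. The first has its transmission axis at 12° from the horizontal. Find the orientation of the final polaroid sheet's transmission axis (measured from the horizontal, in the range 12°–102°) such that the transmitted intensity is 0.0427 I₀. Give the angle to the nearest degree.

Unpolarized light through the first polarizer → I₁ = ½ I₀, now polarized at 12°.
Need I₂/I₀ = 0.0427, so cos²(θ − 12°) = 0.0427 / 0.5 = 0.0854.
θ − 12° = arccos(√0.0854) = 73.0°, giving θ ≈ 12 + 73.0 = 85.0°.

θ ≈ 85°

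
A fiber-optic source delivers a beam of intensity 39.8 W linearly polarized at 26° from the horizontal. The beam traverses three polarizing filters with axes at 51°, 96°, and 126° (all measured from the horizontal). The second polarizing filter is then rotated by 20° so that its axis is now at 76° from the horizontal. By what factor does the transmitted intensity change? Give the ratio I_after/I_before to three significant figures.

Before rotation:
By Malus's law, I₁ = I₀ cos²(51° − 26°) = I₀ cos²(25°) = 0.8214 I₀.
I₂ = I₁ cos²(96° − 51°) = 0.8214 I₀ · cos²(45°) = 0.4107 I₀.
I₃ = I₂ cos²(126° − 96°) = 0.4107 I₀ · cos²(30°) = 0.308 I₀.
After rotation:
I₁ = I₀ cos²(51° − 26°) = I₀ cos²(25°) = 0.8214 I₀.
I₂ = I₁ cos²(76° − 51°) = 0.8214 I₀ · cos²(25°) = 0.6747 I₀.
I₃ = I₂ cos²(126° − 76°) = 0.6747 I₀ · cos²(50°) = 0.2788 I₀.
Ratio = 0.2788 / 0.308 = 0.905.

I_new/I_old ≈ 0.905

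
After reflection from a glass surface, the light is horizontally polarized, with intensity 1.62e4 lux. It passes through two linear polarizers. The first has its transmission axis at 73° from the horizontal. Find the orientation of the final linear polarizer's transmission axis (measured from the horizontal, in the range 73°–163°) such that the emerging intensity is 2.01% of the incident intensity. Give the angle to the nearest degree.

By Malus's law, I₁ = I₀ cos²(73° − 0°) = I₀ cos²(73°) = 0.08548 I₀.
Need I₂/I₀ = 0.0201, so cos²(θ − 73°) = 0.0201 / 0.08548 = 0.2351.
θ − 73° = arccos(√0.2351) = 61.0°, giving θ ≈ 73 + 61.0 = 134.0°.

θ ≈ 134°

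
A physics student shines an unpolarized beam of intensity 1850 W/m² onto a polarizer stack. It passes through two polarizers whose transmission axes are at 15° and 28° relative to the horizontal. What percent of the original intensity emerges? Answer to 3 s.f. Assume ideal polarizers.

Unpolarized light through the first polarizer → I₁ = 1850 W/m²/2 = 925 W/m², polarized at 15°.
I₂ = I₁ · cos²(13°) = 925 · 0.9494 = 878.2 W/m².
That is 47.47% of the incident intensity.

≈ 47.5%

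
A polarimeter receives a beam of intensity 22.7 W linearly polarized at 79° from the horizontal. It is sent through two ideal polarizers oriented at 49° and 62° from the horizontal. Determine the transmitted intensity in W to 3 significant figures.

I ≈ 16.2 W

I₁ = 22.7 W · cos²(30°) = 17.03 W.
I₂ = I₁ · cos²(13°) = 17.03 · 0.9494 = 16.16 W.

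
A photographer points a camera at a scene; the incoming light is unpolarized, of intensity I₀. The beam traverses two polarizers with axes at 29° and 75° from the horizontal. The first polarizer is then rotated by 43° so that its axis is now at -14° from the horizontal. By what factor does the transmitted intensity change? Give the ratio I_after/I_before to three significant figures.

I_new/I_old ≈ 0.000631

Before rotation:
Unpolarized light through the first polarizer → I₁ = ½ I₀, now polarized at 29°.
I₂ = I₁ cos²(75° − 29°) = 0.5 I₀ · cos²(46°) = 0.2413 I₀.
After rotation:
Unpolarized light through the first polarizer → I₁ = ½ I₀, now polarized at -14°.
I₂ = I₁ cos²(75° + 14°) = 0.5 I₀ · cos²(89°) = 0.0001523 I₀.
Ratio = 0.0001523 / 0.2413 = 0.0006312.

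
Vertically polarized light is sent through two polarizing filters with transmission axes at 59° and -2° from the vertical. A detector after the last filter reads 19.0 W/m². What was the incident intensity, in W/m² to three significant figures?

I₁ = I₀ cos²(59° − 0°) = I₀ cos²(59°) = 0.2653 I₀.
I₂ = I₁ cos²(-2° − 59°) = 0.2653 I₀ · cos²(61°) = 0.06235 I₀.
So 19.0 W/m² = 0.06235 I₀, giving I₀ = 19.0/0.06235 = 304.7 W/m².

I₀ ≈ 305 W/m²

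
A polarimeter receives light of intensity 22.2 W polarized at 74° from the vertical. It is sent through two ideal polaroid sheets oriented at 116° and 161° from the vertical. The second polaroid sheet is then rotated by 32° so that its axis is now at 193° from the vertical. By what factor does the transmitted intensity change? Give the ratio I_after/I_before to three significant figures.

Before rotation:
I₁ = I₀ cos²(116° − 74°) = I₀ cos²(42°) = 0.5523 I₀.
I₂ = I₁ cos²(161° − 116°) = 0.5523 I₀ · cos²(45°) = 0.2761 I₀.
After rotation:
I₁ = I₀ cos²(116° − 74°) = I₀ cos²(42°) = 0.5523 I₀.
I₂ = I₁ cos²(193° − 116°) = 0.5523 I₀ · cos²(77°) = 0.02795 I₀.
Ratio = 0.02795 / 0.2761 = 0.1012.

I_new/I_old ≈ 0.101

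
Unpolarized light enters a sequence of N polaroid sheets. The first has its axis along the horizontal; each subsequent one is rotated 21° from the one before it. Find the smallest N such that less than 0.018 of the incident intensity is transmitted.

N = 26

First polarizer halves the unpolarized light: factor 1/2.
Each further stage multiplies by cos²(21°) = 0.8716.
After N polarizers: T = 0.5·0.8716^(N−1). Require T < 0.018 ⇒ N−1 > ln(0.018/0.5)/ln(0.8716) = 24.18, so N−1 ≥ 25 and N = 26.
Check: N=26 gives T = 0.01609 < 0.018; N=25 gives T = 0.01846.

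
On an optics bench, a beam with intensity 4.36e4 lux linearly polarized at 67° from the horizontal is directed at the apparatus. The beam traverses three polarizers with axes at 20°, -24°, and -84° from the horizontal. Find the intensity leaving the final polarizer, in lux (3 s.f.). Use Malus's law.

By Malus's law, I₁ = 4.36e4 lux · cos²(47°) = 2.028e+04 lux.
I₂ = I₁ · cos²(44°) = 2.028e+04 · 0.5174 = 1.049e+04 lux.
I₃ = I₂ · cos²(60°) = 1.049e+04 · 0.25 = 2623 lux.

I ≈ 2620 lux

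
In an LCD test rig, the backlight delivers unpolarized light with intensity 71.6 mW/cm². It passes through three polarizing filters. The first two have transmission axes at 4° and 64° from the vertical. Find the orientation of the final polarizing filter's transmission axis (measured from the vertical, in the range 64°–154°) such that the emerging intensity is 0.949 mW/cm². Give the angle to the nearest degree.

Unpolarized light through the first polarizer → I₁ = ½ I₀, now polarized at 4°.
I₂ = I₁ cos²(64° − 4°) = 0.5 I₀ · cos²(60°) = 0.125 I₀.
Target fraction: 0.949 / 71.6 mW/cm² = 0.01325 of I₀.
Need I₃/I₀ = 0.01325, so cos²(θ − 64°) = 0.01325 / 0.125 = 0.106.
θ − 64° = arccos(√0.106) = 71.0°, giving θ ≈ 64 + 71.0 = 135.0°.

θ ≈ 135°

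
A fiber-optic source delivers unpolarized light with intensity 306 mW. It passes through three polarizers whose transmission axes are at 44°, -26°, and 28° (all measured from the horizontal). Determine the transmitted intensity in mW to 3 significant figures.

Unpolarized light through the first polarizer → I₁ = 306 mW/2 = 153 mW, polarized at 44°.
I₂ = I₁ · cos²(70°) = 153 · 0.117 = 17.9 mW.
I₃ = I₂ · cos²(54°) = 17.9 · 0.3455 = 6.183 mW.

I ≈ 6.18 mW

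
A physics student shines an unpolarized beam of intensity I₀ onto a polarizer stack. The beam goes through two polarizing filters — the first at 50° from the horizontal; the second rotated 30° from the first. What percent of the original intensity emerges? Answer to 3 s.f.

≈ 37.5%

Unpolarized light through the first polarizer → I₁ = ½ I₀, now polarized at 50°.
I₂ = I₁ cos²(30°) = 0.5 · 0.75 I₀ = 0.375 I₀.
That is 37.5% of the incident intensity.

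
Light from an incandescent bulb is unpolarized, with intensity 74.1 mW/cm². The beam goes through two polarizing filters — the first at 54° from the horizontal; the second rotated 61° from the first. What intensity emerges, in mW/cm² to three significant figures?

I ≈ 8.71 mW/cm²

Unpolarized light through the first polarizer → I₁ = 74.1 mW/cm²/2 = 37.05 mW/cm², polarized at 54°.
I₂ = I₁ · cos²(61°) = 37.05 · 0.235 = 8.708 mW/cm².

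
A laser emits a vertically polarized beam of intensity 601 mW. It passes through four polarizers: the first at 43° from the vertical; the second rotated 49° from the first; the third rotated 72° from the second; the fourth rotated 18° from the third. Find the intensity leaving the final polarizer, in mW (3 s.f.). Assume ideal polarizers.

I₁ = 601 mW · cos²(43°) = 321.5 mW.
I₂ = I₁ · cos²(49°) = 321.5 · 0.4304 = 138.4 mW.
I₃ = I₂ · cos²(72°) = 138.4 · 0.09549 = 13.21 mW.
I₄ = I₃ · cos²(18°) = 13.21 · 0.9045 = 11.95 mW.

I ≈ 12.0 mW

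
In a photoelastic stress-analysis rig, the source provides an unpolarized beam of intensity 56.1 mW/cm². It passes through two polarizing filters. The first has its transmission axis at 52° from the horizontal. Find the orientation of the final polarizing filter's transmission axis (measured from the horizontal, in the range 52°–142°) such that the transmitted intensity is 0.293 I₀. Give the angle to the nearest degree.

θ ≈ 92°

Unpolarized light through the first polarizer → I₁ = ½ I₀, now polarized at 52°.
Need I₂/I₀ = 0.293, so cos²(θ − 52°) = 0.293 / 0.5 = 0.586.
θ − 52° = arccos(√0.586) = 40.0°, giving θ ≈ 52 + 40.0 = 92.0°.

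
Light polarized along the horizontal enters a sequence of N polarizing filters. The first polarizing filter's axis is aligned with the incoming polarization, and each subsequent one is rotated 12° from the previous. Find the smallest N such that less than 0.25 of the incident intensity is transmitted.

N = 33

First polarizer is aligned with the polarization: full transmission.
Each further stage multiplies by cos²(12°) = 0.9568.
After N polarizers: T = 0.9568^(N−1). Require T < 0.25 ⇒ N−1 > ln(0.25)/ln(0.9568) = 31.37, so N−1 ≥ 32 and N = 33.
Check: N=33 gives T = 0.2432 < 0.25; N=32 gives T = 0.2541.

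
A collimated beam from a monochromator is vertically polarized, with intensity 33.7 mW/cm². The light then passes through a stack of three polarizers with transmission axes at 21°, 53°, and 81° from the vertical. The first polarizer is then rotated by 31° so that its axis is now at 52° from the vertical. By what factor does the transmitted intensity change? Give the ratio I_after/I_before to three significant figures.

Before rotation:
By Malus's law, I₁ = I₀ cos²(21° − 0°) = I₀ cos²(21°) = 0.8716 I₀.
I₂ = I₁ cos²(53° − 21°) = 0.8716 I₀ · cos²(32°) = 0.6268 I₀.
I₃ = I₂ cos²(81° − 53°) = 0.6268 I₀ · cos²(28°) = 0.4887 I₀.
After rotation:
I₁ = I₀ cos²(52° − 0°) = I₀ cos²(52°) = 0.379 I₀.
I₂ = I₁ cos²(53° − 52°) = 0.379 I₀ · cos²(1°) = 0.3789 I₀.
I₃ = I₂ cos²(81° − 53°) = 0.3789 I₀ · cos²(28°) = 0.2954 I₀.
Ratio = 0.2954 / 0.4887 = 0.6045.

I_new/I_old ≈ 0.605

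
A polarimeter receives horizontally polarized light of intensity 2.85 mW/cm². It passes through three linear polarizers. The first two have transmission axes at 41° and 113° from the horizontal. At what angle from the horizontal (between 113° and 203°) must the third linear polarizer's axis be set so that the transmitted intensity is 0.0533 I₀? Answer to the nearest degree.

θ ≈ 121°

By Malus's law, I₁ = I₀ cos²(41° − 0°) = I₀ cos²(41°) = 0.5696 I₀.
I₂ = I₁ cos²(113° − 41°) = 0.5696 I₀ · cos²(72°) = 0.05439 I₀.
Need I₃/I₀ = 0.0533, so cos²(θ − 113°) = 0.0533 / 0.05439 = 0.9799.
θ − 113° = arccos(√0.9799) = 8.1°, giving θ ≈ 113 + 8.1 = 121.1°.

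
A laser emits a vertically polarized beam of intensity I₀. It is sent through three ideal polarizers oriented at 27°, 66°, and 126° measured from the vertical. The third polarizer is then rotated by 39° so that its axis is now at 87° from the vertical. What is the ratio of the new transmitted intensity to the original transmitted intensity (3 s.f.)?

Before rotation:
By Malus's law, I₁ = I₀ cos²(27° − 0°) = I₀ cos²(27°) = 0.7939 I₀.
I₂ = I₁ cos²(66° − 27°) = 0.7939 I₀ · cos²(39°) = 0.4795 I₀.
I₃ = I₂ cos²(126° − 66°) = 0.4795 I₀ · cos²(60°) = 0.1199 I₀.
After rotation:
I₁ = I₀ cos²(27° − 0°) = I₀ cos²(27°) = 0.7939 I₀.
I₂ = I₁ cos²(66° − 27°) = 0.7939 I₀ · cos²(39°) = 0.4795 I₀.
I₃ = I₂ cos²(87° − 66°) = 0.4795 I₀ · cos²(21°) = 0.4179 I₀.
Ratio = 0.4179 / 0.1199 = 3.486.

I_new/I_old ≈ 3.49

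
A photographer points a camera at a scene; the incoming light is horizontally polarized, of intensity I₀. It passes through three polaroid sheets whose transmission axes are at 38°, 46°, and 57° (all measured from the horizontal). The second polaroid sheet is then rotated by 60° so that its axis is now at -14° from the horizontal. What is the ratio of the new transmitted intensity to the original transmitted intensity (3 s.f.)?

Before rotation:
I₁ = I₀ cos²(38° − 0°) = I₀ cos²(38°) = 0.621 I₀.
I₂ = I₁ cos²(46° − 38°) = 0.621 I₀ · cos²(8°) = 0.6089 I₀.
I₃ = I₂ cos²(57° − 46°) = 0.6089 I₀ · cos²(11°) = 0.5868 I₀.
After rotation:
I₁ = I₀ cos²(38° − 0°) = I₀ cos²(38°) = 0.621 I₀.
I₂ = I₁ cos²(-14° − 38°) = 0.621 I₀ · cos²(52°) = 0.2354 I₀.
I₃ = I₂ cos²(57° + 14°) = 0.2354 I₀ · cos²(71°) = 0.02495 I₀.
Ratio = 0.02495 / 0.5868 = 0.04252.

I_new/I_old ≈ 0.0425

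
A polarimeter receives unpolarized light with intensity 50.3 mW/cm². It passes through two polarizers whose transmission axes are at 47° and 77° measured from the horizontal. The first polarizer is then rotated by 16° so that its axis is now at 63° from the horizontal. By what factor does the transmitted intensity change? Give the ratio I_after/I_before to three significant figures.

Before rotation:
Unpolarized light through the first polarizer → I₁ = ½ I₀, now polarized at 47°.
I₂ = I₁ cos²(77° − 47°) = 0.5 I₀ · cos²(30°) = 0.375 I₀.
After rotation:
Unpolarized light through the first polarizer → I₁ = ½ I₀, now polarized at 63°.
I₂ = I₁ cos²(77° − 63°) = 0.5 I₀ · cos²(14°) = 0.4707 I₀.
Ratio = 0.4707 / 0.375 = 1.255.

I_new/I_old ≈ 1.26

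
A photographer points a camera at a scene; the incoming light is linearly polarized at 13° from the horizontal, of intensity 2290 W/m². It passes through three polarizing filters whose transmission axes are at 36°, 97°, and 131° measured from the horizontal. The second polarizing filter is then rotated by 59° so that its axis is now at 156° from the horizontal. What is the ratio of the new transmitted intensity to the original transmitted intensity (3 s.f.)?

Before rotation:
I₁ = I₀ cos²(36° − 13°) = I₀ cos²(23°) = 0.8473 I₀.
I₂ = I₁ cos²(97° − 36°) = 0.8473 I₀ · cos²(61°) = 0.1992 I₀.
I₃ = I₂ cos²(131° − 97°) = 0.1992 I₀ · cos²(34°) = 0.1369 I₀.
After rotation:
I₁ = I₀ cos²(36° − 13°) = I₀ cos²(23°) = 0.8473 I₀.
Angle between axes 1 and 2: 60°. I₂ = 0.8473 I₀ · cos²(60°) = 0.2118 I₀.
I₃ = I₂ cos²(131° − 156°) = 0.2118 I₀ · cos²(25°) = 0.174 I₀.
Ratio = 0.174 / 0.1369 = 1.271.

I_new/I_old ≈ 1.27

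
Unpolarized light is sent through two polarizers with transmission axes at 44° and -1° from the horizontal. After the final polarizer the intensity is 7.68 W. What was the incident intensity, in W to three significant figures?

I₀ ≈ 30.7 W

Unpolarized light through the first polarizer → I₁ = ½ I₀, now polarized at 44°.
I₂ = I₁ cos²(-1° − 44°) = 0.5 I₀ · cos²(45°) = 0.25 I₀.
So 7.68 W = 0.25 I₀, giving I₀ = 7.68/0.25 = 30.72 W.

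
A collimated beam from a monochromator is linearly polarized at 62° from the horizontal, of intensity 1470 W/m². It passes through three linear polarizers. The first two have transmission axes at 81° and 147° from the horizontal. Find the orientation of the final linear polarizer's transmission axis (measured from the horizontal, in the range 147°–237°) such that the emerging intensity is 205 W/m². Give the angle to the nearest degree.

By Malus's law, I₁ = I₀ cos²(81° − 62°) = I₀ cos²(19°) = 0.894 I₀.
I₂ = I₁ cos²(147° − 81°) = 0.894 I₀ · cos²(66°) = 0.1479 I₀.
Target fraction: 205 / 1470 W/m² = 0.1395 of I₀.
Need I₃/I₀ = 0.1395, so cos²(θ − 147°) = 0.1395 / 0.1479 = 0.9429.
θ − 147° = arccos(√0.9429) = 13.8°, giving θ ≈ 147 + 13.8 = 160.8°.

θ ≈ 161°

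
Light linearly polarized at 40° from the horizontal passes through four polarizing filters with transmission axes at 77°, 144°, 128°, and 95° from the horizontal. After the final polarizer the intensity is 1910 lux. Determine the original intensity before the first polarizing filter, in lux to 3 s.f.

I₁ = I₀ cos²(77° − 40°) = I₀ cos²(37°) = 0.6378 I₀.
I₂ = I₁ cos²(144° − 77°) = 0.6378 I₀ · cos²(67°) = 0.09738 I₀.
I₃ = I₂ cos²(128° − 144°) = 0.09738 I₀ · cos²(16°) = 0.08998 I₀.
I₄ = I₃ cos²(95° − 128°) = 0.08998 I₀ · cos²(33°) = 0.06329 I₀.
So 1910 lux = 0.06329 I₀, giving I₀ = 1910/0.06329 = 3.018e+04 lux.

I₀ ≈ 3.02e4 lux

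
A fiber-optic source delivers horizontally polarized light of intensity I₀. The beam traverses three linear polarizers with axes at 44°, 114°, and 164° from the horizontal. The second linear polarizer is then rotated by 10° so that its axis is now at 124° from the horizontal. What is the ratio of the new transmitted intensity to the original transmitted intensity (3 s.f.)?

I_new/I_old ≈ 0.366

Before rotation:
By Malus's law, I₁ = I₀ cos²(44° − 0°) = I₀ cos²(44°) = 0.5174 I₀.
I₂ = I₁ cos²(114° − 44°) = 0.5174 I₀ · cos²(70°) = 0.06053 I₀.
I₃ = I₂ cos²(164° − 114°) = 0.06053 I₀ · cos²(50°) = 0.02501 I₀.
After rotation:
I₁ = I₀ cos²(44° − 0°) = I₀ cos²(44°) = 0.5174 I₀.
I₂ = I₁ cos²(124° − 44°) = 0.5174 I₀ · cos²(80°) = 0.0156 I₀.
I₃ = I₂ cos²(164° − 124°) = 0.0156 I₀ · cos²(40°) = 0.009156 I₀.
Ratio = 0.009156 / 0.02501 = 0.3661.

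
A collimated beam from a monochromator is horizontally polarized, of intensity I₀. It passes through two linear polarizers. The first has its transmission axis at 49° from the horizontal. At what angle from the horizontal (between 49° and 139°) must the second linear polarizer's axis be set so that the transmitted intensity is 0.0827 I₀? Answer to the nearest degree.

θ ≈ 113°

I₁ = I₀ cos²(49° − 0°) = I₀ cos²(49°) = 0.4304 I₀.
Need I₂/I₀ = 0.0827, so cos²(θ − 49°) = 0.0827 / 0.4304 = 0.1921.
θ − 49° = arccos(√0.1921) = 64.0°, giving θ ≈ 49 + 64.0 = 113.0°.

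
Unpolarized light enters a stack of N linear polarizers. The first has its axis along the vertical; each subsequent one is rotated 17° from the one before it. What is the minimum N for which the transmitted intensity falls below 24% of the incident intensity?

N = 10

First polarizer halves the unpolarized light: factor 1/2.
Each further stage multiplies by cos²(17°) = 0.9145.
After N polarizers: T = 0.5·0.9145^(N−1). Require T < 0.24 ⇒ N−1 > ln(0.24/0.5)/ln(0.9145) = 8.21, so N−1 ≥ 9 and N = 10.
Check: N=10 gives T = 0.2237 < 0.24; N=9 gives T = 0.2446.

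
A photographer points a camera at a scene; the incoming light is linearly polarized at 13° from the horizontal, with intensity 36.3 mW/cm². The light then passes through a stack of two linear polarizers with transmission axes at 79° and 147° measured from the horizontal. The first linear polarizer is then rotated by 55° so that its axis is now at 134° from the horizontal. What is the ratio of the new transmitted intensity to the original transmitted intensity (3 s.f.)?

Before rotation:
By Malus's law, I₁ = I₀ cos²(79° − 13°) = I₀ cos²(66°) = 0.1654 I₀.
I₂ = I₁ cos²(147° − 79°) = 0.1654 I₀ · cos²(68°) = 0.02322 I₀.
After rotation:
I₁ = I₀ cos²(134° − 13°) = I₀ cos²(59°) = 0.2653 I₀.
I₂ = I₁ cos²(147° − 134°) = 0.2653 I₀ · cos²(13°) = 0.2518 I₀.
Ratio = 0.2518 / 0.02322 = 10.85.

I_new/I_old ≈ 10.8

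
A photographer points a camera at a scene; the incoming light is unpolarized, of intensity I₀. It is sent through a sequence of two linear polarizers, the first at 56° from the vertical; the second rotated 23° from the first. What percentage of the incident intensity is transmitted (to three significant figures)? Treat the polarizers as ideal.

≈ 42.4%

Unpolarized light through the first polarizer → I₁ = ½ I₀, now polarized at 56°.
I₂ = I₁ cos²(23°) = 0.5 · 0.8473 I₀ = 0.4237 I₀.
That is 42.37% of the incident intensity.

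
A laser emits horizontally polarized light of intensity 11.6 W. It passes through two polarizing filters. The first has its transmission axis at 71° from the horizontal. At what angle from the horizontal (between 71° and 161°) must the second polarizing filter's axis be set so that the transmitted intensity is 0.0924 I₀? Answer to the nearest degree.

θ ≈ 92°

By Malus's law, I₁ = I₀ cos²(71° − 0°) = I₀ cos²(71°) = 0.106 I₀.
Need I₂/I₀ = 0.0924, so cos²(θ − 71°) = 0.0924 / 0.106 = 0.8717.
θ − 71° = arccos(√0.8717) = 21.0°, giving θ ≈ 71 + 21.0 = 92.0°.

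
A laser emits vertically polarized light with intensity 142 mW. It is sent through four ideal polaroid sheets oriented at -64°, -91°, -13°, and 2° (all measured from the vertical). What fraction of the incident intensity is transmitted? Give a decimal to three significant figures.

I/I₀ ≈ 0.00615

By Malus's law, I₁ = 142 mW · cos²(64°) = 27.29 mW.
I₂ = I₁ · cos²(27°) = 27.29 · 0.7939 = 21.66 mW.
I₃ = I₂ · cos²(78°) = 21.66 · 0.04323 = 0.9365 mW.
I₄ = I₃ · cos²(15°) = 0.9365 · 0.933 = 0.8737 mW.
Transmitted fraction = 0.006153.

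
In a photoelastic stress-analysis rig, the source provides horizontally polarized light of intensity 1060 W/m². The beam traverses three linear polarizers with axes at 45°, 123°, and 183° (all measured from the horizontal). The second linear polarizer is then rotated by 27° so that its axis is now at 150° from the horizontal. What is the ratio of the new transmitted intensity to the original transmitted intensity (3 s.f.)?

I_new/I_old ≈ 4.36

Before rotation:
By Malus's law, I₁ = I₀ cos²(45° − 0°) = I₀ cos²(45°) = 0.5 I₀.
I₂ = I₁ cos²(123° − 45°) = 0.5 I₀ · cos²(78°) = 0.02161 I₀.
I₃ = I₂ cos²(183° − 123°) = 0.02161 I₀ · cos²(60°) = 0.005403 I₀.
After rotation:
I₁ = I₀ cos²(45° − 0°) = I₀ cos²(45°) = 0.5 I₀.
Angle between axes 1 and 2: 75°. I₂ = 0.5 I₀ · cos²(75°) = 0.03349 I₀.
I₃ = I₂ cos²(183° − 150°) = 0.03349 I₀ · cos²(33°) = 0.02356 I₀.
Ratio = 0.02356 / 0.005403 = 4.36.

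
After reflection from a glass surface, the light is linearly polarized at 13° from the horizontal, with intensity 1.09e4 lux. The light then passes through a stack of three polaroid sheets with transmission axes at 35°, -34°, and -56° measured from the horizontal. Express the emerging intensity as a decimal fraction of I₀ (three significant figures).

I/I₀ ≈ 0.0949

I₁ = 1.09e4 lux · cos²(22°) = 9370 lux.
I₂ = I₁ · cos²(69°) = 9370 · 0.1284 = 1203 lux.
I₃ = I₂ · cos²(22°) = 1203 · 0.8597 = 1035 lux.
Transmitted fraction = 0.09491.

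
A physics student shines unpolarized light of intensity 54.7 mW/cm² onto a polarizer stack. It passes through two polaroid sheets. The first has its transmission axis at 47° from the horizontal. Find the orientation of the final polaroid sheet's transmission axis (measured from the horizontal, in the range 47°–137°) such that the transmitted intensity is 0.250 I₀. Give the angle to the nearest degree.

θ ≈ 92°

Unpolarized light through the first polarizer → I₁ = ½ I₀, now polarized at 47°.
Need I₂/I₀ = 0.25, so cos²(θ − 47°) = 0.25 / 0.5 = 0.5.
θ − 47° = arccos(√0.5) = 45.0°, giving θ ≈ 47 + 45.0 = 92.0°.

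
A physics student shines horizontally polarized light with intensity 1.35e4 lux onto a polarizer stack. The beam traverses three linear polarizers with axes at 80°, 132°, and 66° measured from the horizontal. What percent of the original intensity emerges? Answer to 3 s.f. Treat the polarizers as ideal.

I₁ = 1.35e4 lux · cos²(80°) = 407.1 lux.
I₂ = I₁ · cos²(52°) = 407.1 · 0.379 = 154.3 lux.
I₃ = I₂ · cos²(66°) = 154.3 · 0.1654 = 25.53 lux.
That is 0.1891% of the incident intensity.

≈ 0.189%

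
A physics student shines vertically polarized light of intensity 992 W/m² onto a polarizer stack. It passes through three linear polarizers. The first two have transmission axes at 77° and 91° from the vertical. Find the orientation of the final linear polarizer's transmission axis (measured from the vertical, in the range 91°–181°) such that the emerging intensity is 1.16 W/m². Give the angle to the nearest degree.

θ ≈ 172°

By Malus's law, I₁ = I₀ cos²(77° − 0°) = I₀ cos²(77°) = 0.0506 I₀.
I₂ = I₁ cos²(91° − 77°) = 0.0506 I₀ · cos²(14°) = 0.04764 I₀.
Target fraction: 1.16 / 992 W/m² = 0.001169 of I₀.
Need I₃/I₀ = 0.001169, so cos²(θ − 91°) = 0.001169 / 0.04764 = 0.02454.
θ − 91° = arccos(√0.02454) = 81.0°, giving θ ≈ 91 + 81.0 = 172.0°.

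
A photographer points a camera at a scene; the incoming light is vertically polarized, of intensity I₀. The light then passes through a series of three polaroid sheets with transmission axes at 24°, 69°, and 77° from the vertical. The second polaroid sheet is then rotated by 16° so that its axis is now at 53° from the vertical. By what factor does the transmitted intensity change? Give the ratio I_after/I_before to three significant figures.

I_new/I_old ≈ 1.30

Before rotation:
By Malus's law, I₁ = I₀ cos²(24° − 0°) = I₀ cos²(24°) = 0.8346 I₀.
I₂ = I₁ cos²(69° − 24°) = 0.8346 I₀ · cos²(45°) = 0.4173 I₀.
I₃ = I₂ cos²(77° − 69°) = 0.4173 I₀ · cos²(8°) = 0.4092 I₀.
After rotation:
I₁ = I₀ cos²(24° − 0°) = I₀ cos²(24°) = 0.8346 I₀.
I₂ = I₁ cos²(53° − 24°) = 0.8346 I₀ · cos²(29°) = 0.6384 I₀.
I₃ = I₂ cos²(77° − 53°) = 0.6384 I₀ · cos²(24°) = 0.5328 I₀.
Ratio = 0.5328 / 0.4092 = 1.302.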